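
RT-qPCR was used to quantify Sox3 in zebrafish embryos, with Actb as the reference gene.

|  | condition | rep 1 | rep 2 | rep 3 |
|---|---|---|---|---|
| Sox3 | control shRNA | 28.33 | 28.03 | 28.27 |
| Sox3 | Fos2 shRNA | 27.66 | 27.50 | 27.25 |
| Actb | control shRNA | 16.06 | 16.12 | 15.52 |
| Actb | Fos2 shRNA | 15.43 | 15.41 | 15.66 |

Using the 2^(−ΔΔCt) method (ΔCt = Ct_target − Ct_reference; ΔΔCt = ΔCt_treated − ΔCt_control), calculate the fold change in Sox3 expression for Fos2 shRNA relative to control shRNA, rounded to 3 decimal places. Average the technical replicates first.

1.266

Mean Ct: Sox3 control shRNA 28.210; Sox3 Fos2 shRNA 27.470; Actb control shRNA 15.900; Actb Fos2 shRNA 15.500
ΔCt(control shRNA) = 28.210 − 15.900 = 12.310
ΔCt(Fos2 shRNA) = 27.470 − 15.500 = 11.970
ΔΔCt = 11.970 − 12.310 = -0.340
Fold change = 2^(−(-0.340)) = 2^0.340 = 1.2658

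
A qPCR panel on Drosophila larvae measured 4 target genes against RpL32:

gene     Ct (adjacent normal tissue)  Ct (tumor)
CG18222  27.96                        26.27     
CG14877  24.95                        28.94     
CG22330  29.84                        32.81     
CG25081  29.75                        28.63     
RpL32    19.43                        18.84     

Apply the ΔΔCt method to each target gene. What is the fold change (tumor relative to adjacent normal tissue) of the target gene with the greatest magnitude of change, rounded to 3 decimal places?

0.042

CG18222: ΔΔCt = (26.27−18.84) − (27.96−19.43) = 7.43 − 8.53 = -1.10; fold change = 2^1.10 = 2.144
CG14877: ΔΔCt = (28.94−18.84) − (24.95−19.43) = 10.10 − 5.52 = 4.58; fold change = 2^-4.58 = 0.042
CG22330: ΔΔCt = (32.81−18.84) − (29.84−19.43) = 13.97 − 10.41 = 3.56; fold change = 2^-3.56 = 0.085
CG25081: ΔΔCt = (28.63−18.84) − (29.75−19.43) = 9.79 − 10.32 = -0.53; fold change = 2^0.53 = 1.444
CG14877 has the largest |ΔΔCt| = 4.58.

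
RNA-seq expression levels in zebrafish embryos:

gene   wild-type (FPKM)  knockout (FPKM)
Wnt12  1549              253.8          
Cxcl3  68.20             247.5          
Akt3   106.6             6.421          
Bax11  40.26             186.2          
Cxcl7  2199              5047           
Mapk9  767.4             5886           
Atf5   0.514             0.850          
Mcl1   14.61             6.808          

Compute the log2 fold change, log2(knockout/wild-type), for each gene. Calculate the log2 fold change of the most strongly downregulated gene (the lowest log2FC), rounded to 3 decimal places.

log2(253.8/1549) = -2.610  (Wnt12)
log2(247.5/68.20) = 1.860  (Cxcl3)
log2(6.421/106.6) = -4.053  (Akt3)
log2(186.2/40.26) = 2.209  (Bax11)
log2(5047/2199) = 1.199  (Cxcl7)
log2(5886/767.4) = 2.939  (Mapk9)
log2(0.850/0.514) = 0.726  (Atf5)
log2(6.808/14.61) = -1.102  (Mcl1)
Akt3 is most strongly downregulated.

-4.053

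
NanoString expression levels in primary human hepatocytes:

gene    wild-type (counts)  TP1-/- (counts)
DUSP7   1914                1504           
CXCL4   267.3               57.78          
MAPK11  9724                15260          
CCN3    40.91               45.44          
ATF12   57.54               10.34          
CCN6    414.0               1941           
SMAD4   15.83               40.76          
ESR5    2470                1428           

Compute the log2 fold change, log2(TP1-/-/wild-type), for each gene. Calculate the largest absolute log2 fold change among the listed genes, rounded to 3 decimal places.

log2(1504/1914) = -0.348  (DUSP7)
log2(57.78/267.3) = -2.210  (CXCL4)
log2(15260/9724) = 0.650  (MAPK11)
log2(45.44/40.91) = 0.152  (CCN3)
log2(10.34/57.54) = -2.476  (ATF12)
log2(1941/414.0) = 2.229  (CCN6)
log2(40.76/15.83) = 1.364  (SMAD4)
log2(1428/2470) = -0.791  (ESR5)
The largest magnitude belongs to ATF12.

2.476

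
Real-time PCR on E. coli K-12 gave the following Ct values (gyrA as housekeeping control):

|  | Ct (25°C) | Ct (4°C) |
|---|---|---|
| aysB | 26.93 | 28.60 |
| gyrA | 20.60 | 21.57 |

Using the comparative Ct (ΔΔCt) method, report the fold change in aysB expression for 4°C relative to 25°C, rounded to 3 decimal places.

0.616

ΔCt(25°C) = 26.930 − 20.600 = 6.330
ΔCt(4°C) = 28.600 − 21.570 = 7.030
ΔΔCt = 7.030 − 6.330 = 0.700
Fold change = 2^(−0.700) = 0.6156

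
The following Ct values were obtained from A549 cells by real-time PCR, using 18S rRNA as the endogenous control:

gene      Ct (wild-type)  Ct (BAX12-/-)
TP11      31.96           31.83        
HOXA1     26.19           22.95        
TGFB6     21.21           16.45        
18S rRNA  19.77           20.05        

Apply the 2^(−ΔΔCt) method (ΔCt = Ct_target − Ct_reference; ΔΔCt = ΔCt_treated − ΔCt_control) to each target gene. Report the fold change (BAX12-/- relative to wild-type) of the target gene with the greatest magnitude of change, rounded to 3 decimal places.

32.900

TP11: ΔΔCt = (31.83−20.05) − (31.96−19.77) = 11.78 − 12.19 = -0.41; fold change = 2^0.41 = 1.329
HOXA1: ΔΔCt = (22.95−20.05) − (26.19−19.77) = 2.90 − 6.42 = -3.52; fold change = 2^3.52 = 11.472
TGFB6: ΔΔCt = (16.45−20.05) − (21.21−19.77) = -3.60 − 1.44 = -5.04; fold change = 2^5.04 = 32.900
TGFB6 has the largest |ΔΔCt| = 5.04.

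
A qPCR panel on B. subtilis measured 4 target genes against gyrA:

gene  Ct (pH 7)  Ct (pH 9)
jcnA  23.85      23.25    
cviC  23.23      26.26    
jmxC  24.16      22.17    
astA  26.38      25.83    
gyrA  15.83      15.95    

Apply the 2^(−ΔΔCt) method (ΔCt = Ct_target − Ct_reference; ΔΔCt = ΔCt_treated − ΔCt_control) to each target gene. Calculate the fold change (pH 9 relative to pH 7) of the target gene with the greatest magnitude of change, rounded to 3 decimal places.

jcnA: ΔΔCt = (23.25−15.95) − (23.85−15.83) = 7.30 − 8.02 = -0.72; fold change = 2^0.72 = 1.647
cviC: ΔΔCt = (26.26−15.95) − (23.23−15.83) = 10.31 − 7.40 = 2.91; fold change = 2^-2.91 = 0.133
jmxC: ΔΔCt = (22.17−15.95) − (24.16−15.83) = 6.22 − 8.33 = -2.11; fold change = 2^2.11 = 4.317
astA: ΔΔCt = (25.83−15.95) − (26.38−15.83) = 9.88 − 10.55 = -0.67; fold change = 2^0.67 = 1.591
cviC has the largest |ΔΔCt| = 2.91.

0.133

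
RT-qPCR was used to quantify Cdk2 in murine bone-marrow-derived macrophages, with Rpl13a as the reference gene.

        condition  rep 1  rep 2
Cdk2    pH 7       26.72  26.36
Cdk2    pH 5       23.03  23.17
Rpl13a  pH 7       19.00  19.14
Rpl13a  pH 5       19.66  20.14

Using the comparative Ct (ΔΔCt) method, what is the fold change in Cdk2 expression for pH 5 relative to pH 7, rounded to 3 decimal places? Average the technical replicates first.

19.293

Mean Ct: Cdk2 pH 7 26.540; Cdk2 pH 5 23.100; Rpl13a pH 7 19.070; Rpl13a pH 5 19.900
ΔCt(pH 7) = 26.540 − 19.070 = 7.470
ΔCt(pH 5) = 23.100 − 19.900 = 3.200
ΔΔCt = 3.200 − 7.470 = -4.270
Fold change = 2^(−(-4.270)) = 2^4.270 = 19.2929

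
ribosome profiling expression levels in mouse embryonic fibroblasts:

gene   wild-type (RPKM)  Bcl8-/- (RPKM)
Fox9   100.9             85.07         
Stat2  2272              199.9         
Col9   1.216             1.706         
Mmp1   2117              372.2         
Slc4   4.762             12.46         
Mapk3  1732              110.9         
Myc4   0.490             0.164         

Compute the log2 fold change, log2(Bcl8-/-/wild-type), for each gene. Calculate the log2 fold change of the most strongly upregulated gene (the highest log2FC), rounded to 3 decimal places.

1.388

log2(85.07/100.9) = -0.246  (Fox9)
log2(199.9/2272) = -3.507  (Stat2)
log2(1.706/1.216) = 0.488  (Col9)
log2(372.2/2117) = -2.508  (Mmp1)
log2(12.46/4.762) = 1.388  (Slc4)
log2(110.9/1732) = -3.965  (Mapk3)
log2(0.164/0.490) = -1.579  (Myc4)
Slc4 is most strongly upregulated.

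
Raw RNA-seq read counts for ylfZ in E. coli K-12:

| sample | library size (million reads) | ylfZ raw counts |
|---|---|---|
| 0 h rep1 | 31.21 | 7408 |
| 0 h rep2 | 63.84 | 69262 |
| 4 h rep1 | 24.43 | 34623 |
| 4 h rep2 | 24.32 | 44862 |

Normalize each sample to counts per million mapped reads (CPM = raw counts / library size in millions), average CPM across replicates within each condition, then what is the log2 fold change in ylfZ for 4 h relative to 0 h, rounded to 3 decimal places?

1.303

CPM(0 h rep1) = 7408 / 31.21 = 237.3598
CPM(0 h rep2) = 69262 / 63.84 = 1084.9311
CPM(4 h rep1) = 34623 / 24.43 = 1417.2329
CPM(4 h rep2) = 44862 / 24.32 = 1844.6546
mean CPM(0 h) = 661.1454; mean CPM(4 h) = 1630.9438
Fold change = 1630.9438 / 661.1454 = 2.46685
log2(2.46685) = 1.3027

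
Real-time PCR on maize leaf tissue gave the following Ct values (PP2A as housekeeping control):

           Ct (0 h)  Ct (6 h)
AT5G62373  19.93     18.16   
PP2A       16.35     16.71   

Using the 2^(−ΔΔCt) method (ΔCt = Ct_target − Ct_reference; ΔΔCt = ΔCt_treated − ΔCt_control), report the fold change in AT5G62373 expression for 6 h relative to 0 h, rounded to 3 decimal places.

ΔCt(0 h) = 19.930 − 16.350 = 3.580
ΔCt(6 h) = 18.160 − 16.710 = 1.450
ΔΔCt = 1.450 − 3.580 = -2.130
Fold change = 2^(−(-2.130)) = 2^2.130 = 4.3772

4.377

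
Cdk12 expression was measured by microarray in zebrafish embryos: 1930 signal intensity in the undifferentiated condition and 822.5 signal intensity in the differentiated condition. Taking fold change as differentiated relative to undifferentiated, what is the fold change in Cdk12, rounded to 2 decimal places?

Fold change = 822.5 / 1930 = 0.426
Cdk12 is downregulated.

0.43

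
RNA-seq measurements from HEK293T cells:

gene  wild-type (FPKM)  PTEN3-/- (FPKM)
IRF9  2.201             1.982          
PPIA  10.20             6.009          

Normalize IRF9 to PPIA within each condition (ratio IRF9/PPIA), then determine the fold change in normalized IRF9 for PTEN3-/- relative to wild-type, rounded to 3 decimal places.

1.529

IRF9/PPIA (wild-type) = 2.201 / 10.20 = 0.21578
IRF9/PPIA (PTEN3-/-) = 1.982 / 6.009 = 0.32984
Fold change = 0.32984 / 0.21578 = 1.5286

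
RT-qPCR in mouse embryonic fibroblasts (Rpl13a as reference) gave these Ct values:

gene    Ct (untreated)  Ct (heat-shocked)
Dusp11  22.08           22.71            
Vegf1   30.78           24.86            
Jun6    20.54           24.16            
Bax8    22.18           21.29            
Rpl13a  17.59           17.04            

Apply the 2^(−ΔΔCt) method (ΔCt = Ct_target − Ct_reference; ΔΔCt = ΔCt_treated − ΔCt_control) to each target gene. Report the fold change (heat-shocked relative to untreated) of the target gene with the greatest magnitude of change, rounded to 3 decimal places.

Dusp11: ΔΔCt = (22.71−17.04) − (22.08−17.59) = 5.67 − 4.49 = 1.18; fold change = 2^-1.18 = 0.441
Vegf1: ΔΔCt = (24.86−17.04) − (30.78−17.59) = 7.82 − 13.19 = -5.37; fold change = 2^5.37 = 41.355
Jun6: ΔΔCt = (24.16−17.04) − (20.54−17.59) = 7.12 − 2.95 = 4.17; fold change = 2^-4.17 = 0.056
Bax8: ΔΔCt = (21.29−17.04) − (22.18−17.59) = 4.25 − 4.59 = -0.34; fold change = 2^0.34 = 1.266
Vegf1 has the largest |ΔΔCt| = 5.37.

41.355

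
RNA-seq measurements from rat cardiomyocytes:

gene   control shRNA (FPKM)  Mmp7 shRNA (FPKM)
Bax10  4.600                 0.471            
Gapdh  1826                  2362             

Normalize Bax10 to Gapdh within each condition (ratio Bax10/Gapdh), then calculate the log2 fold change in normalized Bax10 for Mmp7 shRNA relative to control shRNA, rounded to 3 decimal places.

Bax10/Gapdh (control shRNA) = 4.600 / 1826 = 0.0025192
Bax10/Gapdh (Mmp7 shRNA) = 0.471 / 2362 = 0.00019941
Fold change = 0.00019941 / 0.0025192 = 0.0792
log2(0.0792) = -3.6592

-3.659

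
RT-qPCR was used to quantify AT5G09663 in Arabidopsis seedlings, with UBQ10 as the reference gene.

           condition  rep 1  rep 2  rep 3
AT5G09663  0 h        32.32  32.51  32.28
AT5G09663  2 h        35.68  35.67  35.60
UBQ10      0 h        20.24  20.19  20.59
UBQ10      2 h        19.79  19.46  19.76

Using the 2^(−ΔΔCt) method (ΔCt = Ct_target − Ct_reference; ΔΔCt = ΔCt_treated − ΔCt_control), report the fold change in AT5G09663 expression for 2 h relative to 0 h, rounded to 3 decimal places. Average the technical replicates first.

0.065

Mean Ct: AT5G09663 0 h 32.370; AT5G09663 2 h 35.650; UBQ10 0 h 20.340; UBQ10 2 h 19.670
ΔCt(0 h) = 32.370 − 20.340 = 12.030
ΔCt(2 h) = 35.650 − 19.670 = 15.980
ΔΔCt = 15.980 − 12.030 = 3.950
Fold change = 2^(−3.950) = 0.0647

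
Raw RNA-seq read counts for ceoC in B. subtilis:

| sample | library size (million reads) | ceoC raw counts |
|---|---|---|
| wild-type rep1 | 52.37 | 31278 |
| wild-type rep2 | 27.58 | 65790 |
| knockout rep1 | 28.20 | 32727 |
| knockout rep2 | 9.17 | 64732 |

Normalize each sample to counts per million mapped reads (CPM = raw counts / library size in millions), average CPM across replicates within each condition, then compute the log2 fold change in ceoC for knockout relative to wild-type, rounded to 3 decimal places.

1.462

CPM(wild-type rep1) = 31278 / 52.37 = 597.2503
CPM(wild-type rep2) = 65790 / 27.58 = 2385.4242
CPM(knockout rep1) = 32727 / 28.20 = 1160.5319
CPM(knockout rep2) = 64732 / 9.17 = 7059.1058
mean CPM(wild-type) = 1491.3373; mean CPM(knockout) = 4109.8188
Fold change = 4109.8188 / 1491.3373 = 2.75579
log2(2.75579) = 1.4625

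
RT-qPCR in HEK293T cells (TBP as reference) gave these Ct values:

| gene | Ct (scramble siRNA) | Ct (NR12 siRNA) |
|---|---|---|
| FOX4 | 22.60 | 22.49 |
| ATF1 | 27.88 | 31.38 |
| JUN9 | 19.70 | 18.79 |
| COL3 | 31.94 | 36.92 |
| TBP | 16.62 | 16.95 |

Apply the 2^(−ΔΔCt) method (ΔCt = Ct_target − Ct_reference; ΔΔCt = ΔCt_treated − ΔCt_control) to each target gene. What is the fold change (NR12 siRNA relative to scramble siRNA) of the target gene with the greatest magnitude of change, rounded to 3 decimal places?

0.040

FOX4: ΔΔCt = (22.49−16.95) − (22.60−16.62) = 5.54 − 5.98 = -0.44; fold change = 2^0.44 = 1.357
ATF1: ΔΔCt = (31.38−16.95) − (27.88−16.62) = 14.43 − 11.26 = 3.17; fold change = 2^-3.17 = 0.111
JUN9: ΔΔCt = (18.79−16.95) − (19.70−16.62) = 1.84 − 3.08 = -1.24; fold change = 2^1.24 = 2.362
COL3: ΔΔCt = (36.92−16.95) − (31.94−16.62) = 19.97 − 15.32 = 4.65; fold change = 2^-4.65 = 0.040
COL3 has the largest |ΔΔCt| = 4.65.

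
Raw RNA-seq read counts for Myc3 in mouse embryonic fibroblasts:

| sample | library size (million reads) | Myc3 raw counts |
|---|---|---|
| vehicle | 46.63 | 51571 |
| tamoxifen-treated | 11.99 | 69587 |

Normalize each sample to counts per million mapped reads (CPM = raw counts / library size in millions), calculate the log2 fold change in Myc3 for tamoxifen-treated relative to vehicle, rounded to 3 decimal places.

CPM(vehicle) = 51571 / 46.63 = 1105.9618
CPM(tamoxifen-treated) = 69587 / 11.99 = 5803.7531
Fold change = 5803.7531 / 1105.9618 = 5.24770
log2(5.24770) = 2.3917

2.392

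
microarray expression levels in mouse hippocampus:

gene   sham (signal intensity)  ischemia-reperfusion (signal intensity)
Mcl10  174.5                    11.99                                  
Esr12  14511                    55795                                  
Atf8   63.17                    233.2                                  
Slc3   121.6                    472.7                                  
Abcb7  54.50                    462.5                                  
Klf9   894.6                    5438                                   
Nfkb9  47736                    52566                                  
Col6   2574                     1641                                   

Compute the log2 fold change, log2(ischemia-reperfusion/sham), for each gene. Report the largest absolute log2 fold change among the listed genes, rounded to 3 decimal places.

3.863

log2(11.99/174.5) = -3.863  (Mcl10)
log2(55795/14511) = 1.943  (Esr12)
log2(233.2/63.17) = 1.884  (Atf8)
log2(472.7/121.6) = 1.959  (Slc3)
log2(462.5/54.50) = 3.085  (Abcb7)
log2(5438/894.6) = 2.604  (Klf9)
log2(52566/47736) = 0.139  (Nfkb9)
log2(1641/2574) = -0.649  (Col6)
The largest magnitude belongs to Mcl10.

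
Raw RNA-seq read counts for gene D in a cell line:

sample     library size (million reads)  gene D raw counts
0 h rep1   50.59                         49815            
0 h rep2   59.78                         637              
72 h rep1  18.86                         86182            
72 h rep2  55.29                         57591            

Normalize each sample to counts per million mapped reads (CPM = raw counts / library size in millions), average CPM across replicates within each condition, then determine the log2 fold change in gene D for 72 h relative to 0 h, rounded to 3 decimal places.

2.495

CPM(0 h rep1) = 49815 / 50.59 = 984.6808
CPM(0 h rep2) = 637 / 59.78 = 10.6557
CPM(72 h rep1) = 86182 / 18.86 = 4569.5652
CPM(72 h rep2) = 57591 / 55.29 = 1041.6169
mean CPM(0 h) = 497.6683; mean CPM(72 h) = 2805.5911
Fold change = 2805.5911 / 497.6683 = 5.63747
log2(5.63747) = 2.4950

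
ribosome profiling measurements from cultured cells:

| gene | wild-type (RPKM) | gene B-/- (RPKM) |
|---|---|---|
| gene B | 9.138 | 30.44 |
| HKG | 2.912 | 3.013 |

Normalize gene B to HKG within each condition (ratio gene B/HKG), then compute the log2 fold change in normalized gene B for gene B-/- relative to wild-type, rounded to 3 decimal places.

1.687

gene B/HKG (wild-type) = 9.138 / 2.912 = 3.138
gene B/HKG (gene B-/-) = 30.44 / 3.013 = 10.103
Fold change = 10.103 / 3.138 = 3.2195
log2(3.2195) = 1.6868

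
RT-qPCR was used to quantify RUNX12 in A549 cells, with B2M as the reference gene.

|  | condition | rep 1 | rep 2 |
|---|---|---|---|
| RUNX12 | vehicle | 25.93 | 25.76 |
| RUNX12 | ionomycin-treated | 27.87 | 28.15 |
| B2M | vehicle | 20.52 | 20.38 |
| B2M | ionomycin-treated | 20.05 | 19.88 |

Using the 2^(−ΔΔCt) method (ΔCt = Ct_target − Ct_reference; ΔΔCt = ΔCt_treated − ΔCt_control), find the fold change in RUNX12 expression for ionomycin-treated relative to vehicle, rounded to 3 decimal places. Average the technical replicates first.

0.159

Mean Ct: RUNX12 vehicle 25.845; RUNX12 ionomycin-treated 28.010; B2M vehicle 20.450; B2M ionomycin-treated 19.965
ΔCt(vehicle) = 25.845 − 20.450 = 5.395
ΔCt(ionomycin-treated) = 28.010 − 19.965 = 8.045
ΔΔCt = 8.045 − 5.395 = 2.650
Fold change = 2^(−2.650) = 0.1593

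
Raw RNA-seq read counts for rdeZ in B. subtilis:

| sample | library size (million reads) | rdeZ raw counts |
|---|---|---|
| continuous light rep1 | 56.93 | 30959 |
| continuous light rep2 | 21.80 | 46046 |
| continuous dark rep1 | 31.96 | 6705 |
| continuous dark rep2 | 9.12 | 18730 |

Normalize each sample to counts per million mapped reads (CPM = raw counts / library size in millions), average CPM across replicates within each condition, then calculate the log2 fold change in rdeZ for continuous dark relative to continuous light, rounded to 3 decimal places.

-0.231

CPM(continuous light rep1) = 30959 / 56.93 = 543.8082
CPM(continuous light rep2) = 46046 / 21.80 = 2112.2018
CPM(continuous dark rep1) = 6705 / 31.96 = 209.7935
CPM(continuous dark rep2) = 18730 / 9.12 = 2053.7281
mean CPM(continuous light) = 1328.0050; mean CPM(continuous dark) = 1131.7608
Fold change = 1131.7608 / 1328.0050 = 0.85223
log2(0.85223) = -0.2307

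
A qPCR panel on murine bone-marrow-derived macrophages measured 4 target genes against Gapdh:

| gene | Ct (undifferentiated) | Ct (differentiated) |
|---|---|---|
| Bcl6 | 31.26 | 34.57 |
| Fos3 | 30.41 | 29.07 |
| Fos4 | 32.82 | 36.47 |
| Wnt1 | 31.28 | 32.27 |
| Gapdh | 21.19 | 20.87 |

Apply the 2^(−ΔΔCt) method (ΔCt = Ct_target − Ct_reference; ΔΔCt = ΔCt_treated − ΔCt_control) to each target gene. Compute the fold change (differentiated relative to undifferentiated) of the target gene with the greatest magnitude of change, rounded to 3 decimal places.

0.064

Bcl6: ΔΔCt = (34.57−20.87) − (31.26−21.19) = 13.70 − 10.07 = 3.63; fold change = 2^-3.63 = 0.081
Fos3: ΔΔCt = (29.07−20.87) − (30.41−21.19) = 8.20 − 9.22 = -1.02; fold change = 2^1.02 = 2.028
Fos4: ΔΔCt = (36.47−20.87) − (32.82−21.19) = 15.60 − 11.63 = 3.97; fold change = 2^-3.97 = 0.064
Wnt1: ΔΔCt = (32.27−20.87) − (31.28−21.19) = 11.40 − 10.09 = 1.31; fold change = 2^-1.31 = 0.403
Fos4 has the largest |ΔΔCt| = 3.97.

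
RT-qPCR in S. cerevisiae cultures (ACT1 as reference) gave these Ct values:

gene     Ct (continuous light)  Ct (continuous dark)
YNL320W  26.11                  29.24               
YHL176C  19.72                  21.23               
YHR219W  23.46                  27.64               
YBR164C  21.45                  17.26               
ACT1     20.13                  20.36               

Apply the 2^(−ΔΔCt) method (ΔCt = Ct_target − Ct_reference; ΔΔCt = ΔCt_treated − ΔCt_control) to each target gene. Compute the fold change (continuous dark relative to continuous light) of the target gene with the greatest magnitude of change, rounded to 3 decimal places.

21.407

YNL320W: ΔΔCt = (29.24−20.36) − (26.11−20.13) = 8.88 − 5.98 = 2.90; fold change = 2^-2.90 = 0.134
YHL176C: ΔΔCt = (21.23−20.36) − (19.72−20.13) = 0.87 − (-0.41) = 1.28; fold change = 2^-1.28 = 0.412
YHR219W: ΔΔCt = (27.64−20.36) − (23.46−20.13) = 7.28 − 3.33 = 3.95; fold change = 2^-3.95 = 0.065
YBR164C: ΔΔCt = (17.26−20.36) − (21.45−20.13) = -3.10 − 1.32 = -4.42; fold change = 2^4.42 = 21.407
YBR164C has the largest |ΔΔCt| = 4.42.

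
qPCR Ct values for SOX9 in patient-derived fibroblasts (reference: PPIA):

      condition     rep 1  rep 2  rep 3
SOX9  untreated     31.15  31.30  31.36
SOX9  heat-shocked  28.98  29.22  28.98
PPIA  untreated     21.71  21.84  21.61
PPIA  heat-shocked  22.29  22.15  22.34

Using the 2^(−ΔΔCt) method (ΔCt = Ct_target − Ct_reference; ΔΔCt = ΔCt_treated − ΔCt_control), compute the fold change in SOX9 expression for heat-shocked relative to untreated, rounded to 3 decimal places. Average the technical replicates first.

6.727

Mean Ct: SOX9 untreated 31.270; SOX9 heat-shocked 29.060; PPIA untreated 21.720; PPIA heat-shocked 22.260
ΔCt(untreated) = 31.270 − 21.720 = 9.550
ΔCt(heat-shocked) = 29.060 − 22.260 = 6.800
ΔΔCt = 6.800 − 9.550 = -2.750
Fold change = 2^(−(-2.750)) = 2^2.750 = 6.7272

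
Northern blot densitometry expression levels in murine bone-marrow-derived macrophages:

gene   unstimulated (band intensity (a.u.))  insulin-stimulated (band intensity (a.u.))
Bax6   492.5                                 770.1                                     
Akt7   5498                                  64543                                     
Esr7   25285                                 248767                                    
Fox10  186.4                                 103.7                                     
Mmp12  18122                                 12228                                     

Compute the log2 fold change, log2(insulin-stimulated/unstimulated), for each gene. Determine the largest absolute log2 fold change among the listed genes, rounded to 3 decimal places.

3.553

log2(770.1/492.5) = 0.645  (Bax6)
log2(64543/5498) = 3.553  (Akt7)
log2(248767/25285) = 3.298  (Esr7)
log2(103.7/186.4) = -0.846  (Fox10)
log2(12228/18122) = -0.568  (Mmp12)
The largest magnitude belongs to Akt7.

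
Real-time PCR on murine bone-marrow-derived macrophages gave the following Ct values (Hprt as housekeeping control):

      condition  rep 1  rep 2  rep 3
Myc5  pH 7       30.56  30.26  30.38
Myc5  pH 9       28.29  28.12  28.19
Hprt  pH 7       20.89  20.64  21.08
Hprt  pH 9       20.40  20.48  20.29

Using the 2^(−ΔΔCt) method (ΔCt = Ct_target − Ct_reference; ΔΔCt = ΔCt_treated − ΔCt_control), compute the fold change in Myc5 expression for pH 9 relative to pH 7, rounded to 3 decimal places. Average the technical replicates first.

3.294

Mean Ct: Myc5 pH 7 30.400; Myc5 pH 9 28.200; Hprt pH 7 20.870; Hprt pH 9 20.390
ΔCt(pH 7) = 30.400 − 20.870 = 9.530
ΔCt(pH 9) = 28.200 − 20.390 = 7.810
ΔΔCt = 7.810 − 9.530 = -1.720
Fold change = 2^(−(-1.720)) = 2^1.720 = 3.2944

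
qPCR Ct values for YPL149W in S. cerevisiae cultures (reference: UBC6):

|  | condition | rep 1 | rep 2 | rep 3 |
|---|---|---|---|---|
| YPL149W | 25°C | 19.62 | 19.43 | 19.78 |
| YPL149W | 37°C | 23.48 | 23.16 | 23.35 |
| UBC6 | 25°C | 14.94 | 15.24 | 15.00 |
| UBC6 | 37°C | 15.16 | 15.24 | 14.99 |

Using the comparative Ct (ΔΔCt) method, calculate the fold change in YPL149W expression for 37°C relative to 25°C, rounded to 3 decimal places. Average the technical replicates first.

Mean Ct: YPL149W 25°C 19.610; YPL149W 37°C 23.330; UBC6 25°C 15.060; UBC6 37°C 15.130
ΔCt(25°C) = 19.610 − 15.060 = 4.550
ΔCt(37°C) = 23.330 − 15.130 = 8.200
ΔΔCt = 8.200 − 4.550 = 3.650
Fold change = 2^(−3.650) = 0.0797

0.080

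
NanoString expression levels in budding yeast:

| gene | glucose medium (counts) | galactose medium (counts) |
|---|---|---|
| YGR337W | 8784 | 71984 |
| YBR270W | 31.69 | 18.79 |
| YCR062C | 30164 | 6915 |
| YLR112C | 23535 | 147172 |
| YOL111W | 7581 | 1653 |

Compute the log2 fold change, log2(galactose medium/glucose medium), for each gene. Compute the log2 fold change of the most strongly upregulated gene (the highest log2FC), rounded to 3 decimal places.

3.035

log2(71984/8784) = 3.035  (YGR337W)
log2(18.79/31.69) = -0.754  (YBR270W)
log2(6915/30164) = -2.125  (YCR062C)
log2(147172/23535) = 2.645  (YLR112C)
log2(1653/7581) = -2.197  (YOL111W)
YGR337W is most strongly upregulated.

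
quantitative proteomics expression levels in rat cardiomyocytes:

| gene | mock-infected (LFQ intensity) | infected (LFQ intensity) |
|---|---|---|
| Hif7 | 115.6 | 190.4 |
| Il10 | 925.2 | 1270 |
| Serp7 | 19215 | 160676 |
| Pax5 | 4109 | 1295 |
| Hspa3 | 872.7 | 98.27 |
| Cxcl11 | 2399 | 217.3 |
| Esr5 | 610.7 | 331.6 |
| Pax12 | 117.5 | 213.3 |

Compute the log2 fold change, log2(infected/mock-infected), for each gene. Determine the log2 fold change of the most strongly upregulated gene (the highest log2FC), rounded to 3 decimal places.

log2(190.4/115.6) = 0.720  (Hif7)
log2(1270/925.2) = 0.457  (Il10)
log2(160676/19215) = 3.064  (Serp7)
log2(1295/4109) = -1.666  (Pax5)
log2(98.27/872.7) = -3.151  (Hspa3)
log2(217.3/2399) = -3.465  (Cxcl11)
log2(331.6/610.7) = -0.881  (Esr5)
log2(213.3/117.5) = 0.860  (Pax12)
Serp7 is most strongly upregulated.

3.064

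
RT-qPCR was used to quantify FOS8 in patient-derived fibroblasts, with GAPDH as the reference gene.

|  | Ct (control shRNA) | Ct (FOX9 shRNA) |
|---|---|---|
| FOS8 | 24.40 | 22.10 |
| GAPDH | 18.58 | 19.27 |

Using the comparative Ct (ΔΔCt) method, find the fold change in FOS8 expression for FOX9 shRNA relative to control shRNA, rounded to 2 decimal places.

7.94

ΔCt(control shRNA) = 24.400 − 18.580 = 5.820
ΔCt(FOX9 shRNA) = 22.100 − 19.270 = 2.830
ΔΔCt = 2.830 − 5.820 = -2.990
Fold change = 2^(−(-2.990)) = 2^2.990 = 7.945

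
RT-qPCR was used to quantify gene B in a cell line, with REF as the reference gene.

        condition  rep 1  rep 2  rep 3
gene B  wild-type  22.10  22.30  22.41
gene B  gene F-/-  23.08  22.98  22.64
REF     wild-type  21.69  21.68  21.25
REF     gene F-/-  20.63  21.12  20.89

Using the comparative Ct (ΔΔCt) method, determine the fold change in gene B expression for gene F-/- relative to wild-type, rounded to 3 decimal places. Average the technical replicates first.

Mean Ct: gene B wild-type 22.270; gene B gene F-/- 22.900; REF wild-type 21.540; REF gene F-/- 20.880
ΔCt(wild-type) = 22.270 − 21.540 = 0.730
ΔCt(gene F-/-) = 22.900 − 20.880 = 2.020
ΔΔCt = 2.020 − 0.730 = 1.290
Fold change = 2^(−1.290) = 0.4090

0.409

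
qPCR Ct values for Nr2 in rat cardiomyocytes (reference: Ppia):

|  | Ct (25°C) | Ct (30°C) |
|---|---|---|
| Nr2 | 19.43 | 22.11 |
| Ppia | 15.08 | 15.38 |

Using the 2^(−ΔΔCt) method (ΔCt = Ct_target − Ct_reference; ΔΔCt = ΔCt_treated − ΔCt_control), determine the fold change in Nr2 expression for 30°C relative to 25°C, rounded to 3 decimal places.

0.192

ΔCt(25°C) = 19.430 − 15.080 = 4.350
ΔCt(30°C) = 22.110 − 15.380 = 6.730
ΔΔCt = 6.730 − 4.350 = 2.380
Fold change = 2^(−2.380) = 0.1921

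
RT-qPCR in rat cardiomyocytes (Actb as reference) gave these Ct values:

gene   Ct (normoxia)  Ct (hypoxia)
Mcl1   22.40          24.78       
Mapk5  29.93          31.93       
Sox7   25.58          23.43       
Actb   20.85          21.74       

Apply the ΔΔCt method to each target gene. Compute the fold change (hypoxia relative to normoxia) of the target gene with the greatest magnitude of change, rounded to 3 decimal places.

Mcl1: ΔΔCt = (24.78−21.74) − (22.40−20.85) = 3.04 − 1.55 = 1.49; fold change = 2^-1.49 = 0.356
Mapk5: ΔΔCt = (31.93−21.74) − (29.93−20.85) = 10.19 − 9.08 = 1.11; fold change = 2^-1.11 = 0.463
Sox7: ΔΔCt = (23.43−21.74) − (25.58−20.85) = 1.69 − 4.73 = -3.04; fold change = 2^3.04 = 8.225
Sox7 has the largest |ΔΔCt| = 3.04.

8.225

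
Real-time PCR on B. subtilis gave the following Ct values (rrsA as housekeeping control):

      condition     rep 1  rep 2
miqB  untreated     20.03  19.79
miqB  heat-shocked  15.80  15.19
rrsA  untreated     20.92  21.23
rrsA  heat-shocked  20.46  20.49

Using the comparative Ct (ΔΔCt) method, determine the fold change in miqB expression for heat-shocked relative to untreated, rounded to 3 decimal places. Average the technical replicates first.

14.074

Mean Ct: miqB untreated 19.910; miqB heat-shocked 15.495; rrsA untreated 21.075; rrsA heat-shocked 20.475
ΔCt(untreated) = 19.910 − 21.075 = -1.165
ΔCt(heat-shocked) = 15.495 − 20.475 = -4.980
ΔΔCt = -4.980 − (-1.165) = -3.815
Fold change = 2^(−(-3.815)) = 2^3.815 = 14.0744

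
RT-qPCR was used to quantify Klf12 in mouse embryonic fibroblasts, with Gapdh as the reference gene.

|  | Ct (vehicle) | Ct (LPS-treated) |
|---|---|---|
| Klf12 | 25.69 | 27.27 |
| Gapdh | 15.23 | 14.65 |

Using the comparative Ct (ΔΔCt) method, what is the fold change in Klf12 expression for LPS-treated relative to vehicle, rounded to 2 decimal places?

0.22

ΔCt(vehicle) = 25.690 − 15.230 = 10.460
ΔCt(LPS-treated) = 27.270 − 14.650 = 12.620
ΔΔCt = 12.620 − 10.460 = 2.160
Fold change = 2^(−2.160) = 0.224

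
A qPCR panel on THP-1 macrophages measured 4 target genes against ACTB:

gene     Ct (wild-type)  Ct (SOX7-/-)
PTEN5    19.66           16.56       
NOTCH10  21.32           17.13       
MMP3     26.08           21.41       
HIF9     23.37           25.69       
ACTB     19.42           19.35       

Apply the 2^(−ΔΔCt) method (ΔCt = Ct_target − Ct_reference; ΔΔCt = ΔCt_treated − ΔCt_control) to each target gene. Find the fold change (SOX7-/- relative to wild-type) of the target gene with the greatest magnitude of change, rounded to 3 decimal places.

PTEN5: ΔΔCt = (16.56−19.35) − (19.66−19.42) = -2.79 − 0.24 = -3.03; fold change = 2^3.03 = 8.168
NOTCH10: ΔΔCt = (17.13−19.35) − (21.32−19.42) = -2.22 − 1.90 = -4.12; fold change = 2^4.12 = 17.388
MMP3: ΔΔCt = (21.41−19.35) − (26.08−19.42) = 2.06 − 6.66 = -4.60; fold change = 2^4.60 = 24.251
HIF9: ΔΔCt = (25.69−19.35) − (23.37−19.42) = 6.34 − 3.95 = 2.39; fold change = 2^-2.39 = 0.191
MMP3 has the largest |ΔΔCt| = 4.60.

24.251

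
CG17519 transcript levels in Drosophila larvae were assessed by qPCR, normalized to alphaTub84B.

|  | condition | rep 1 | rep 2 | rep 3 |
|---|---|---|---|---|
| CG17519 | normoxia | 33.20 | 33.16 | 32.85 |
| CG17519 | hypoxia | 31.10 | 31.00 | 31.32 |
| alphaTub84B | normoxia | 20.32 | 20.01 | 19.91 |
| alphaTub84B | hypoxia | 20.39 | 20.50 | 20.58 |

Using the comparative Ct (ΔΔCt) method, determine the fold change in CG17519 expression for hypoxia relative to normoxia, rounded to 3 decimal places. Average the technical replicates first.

5.063

Mean Ct: CG17519 normoxia 33.070; CG17519 hypoxia 31.140; alphaTub84B normoxia 20.080; alphaTub84B hypoxia 20.490
ΔCt(normoxia) = 33.070 − 20.080 = 12.990
ΔCt(hypoxia) = 31.140 − 20.490 = 10.650
ΔΔCt = 10.650 − 12.990 = -2.340
Fold change = 2^(−(-2.340)) = 2^2.340 = 5.0630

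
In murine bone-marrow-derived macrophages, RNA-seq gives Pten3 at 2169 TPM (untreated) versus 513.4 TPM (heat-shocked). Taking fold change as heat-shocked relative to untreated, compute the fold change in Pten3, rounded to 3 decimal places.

Fold change = 513.4 / 2169 = 0.2367
Pten3 is downregulated.

0.237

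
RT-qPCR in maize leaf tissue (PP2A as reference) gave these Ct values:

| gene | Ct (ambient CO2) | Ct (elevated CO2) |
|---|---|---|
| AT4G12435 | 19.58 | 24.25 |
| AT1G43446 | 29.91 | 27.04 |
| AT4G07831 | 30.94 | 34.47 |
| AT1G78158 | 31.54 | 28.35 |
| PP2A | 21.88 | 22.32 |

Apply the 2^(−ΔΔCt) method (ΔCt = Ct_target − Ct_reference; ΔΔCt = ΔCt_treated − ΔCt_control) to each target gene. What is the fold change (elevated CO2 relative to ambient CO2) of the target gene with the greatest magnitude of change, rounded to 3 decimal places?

0.053

AT4G12435: ΔΔCt = (24.25−22.32) − (19.58−21.88) = 1.93 − (-2.30) = 4.23; fold change = 2^-4.23 = 0.053
AT1G43446: ΔΔCt = (27.04−22.32) − (29.91−21.88) = 4.72 − 8.03 = -3.31; fold change = 2^3.31 = 9.918
AT4G07831: ΔΔCt = (34.47−22.32) − (30.94−21.88) = 12.15 − 9.06 = 3.09; fold change = 2^-3.09 = 0.117
AT1G78158: ΔΔCt = (28.35−22.32) − (31.54−21.88) = 6.03 − 9.66 = -3.63; fold change = 2^3.63 = 12.381
AT4G12435 has the largest |ΔΔCt| = 4.23.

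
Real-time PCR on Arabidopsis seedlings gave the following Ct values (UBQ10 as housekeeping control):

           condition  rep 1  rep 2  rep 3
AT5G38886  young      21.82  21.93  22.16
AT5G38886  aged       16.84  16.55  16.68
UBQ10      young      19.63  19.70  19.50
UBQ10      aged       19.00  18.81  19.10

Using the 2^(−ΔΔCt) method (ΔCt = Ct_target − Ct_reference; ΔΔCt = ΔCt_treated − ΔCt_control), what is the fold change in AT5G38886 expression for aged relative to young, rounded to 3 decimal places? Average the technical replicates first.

Mean Ct: AT5G38886 young 21.970; AT5G38886 aged 16.690; UBQ10 young 19.610; UBQ10 aged 18.970
ΔCt(young) = 21.970 − 19.610 = 2.360
ΔCt(aged) = 16.690 − 18.970 = -2.280
ΔΔCt = -2.280 − 2.360 = -4.640
Fold change = 2^(−(-4.640)) = 2^4.640 = 24.9333

24.933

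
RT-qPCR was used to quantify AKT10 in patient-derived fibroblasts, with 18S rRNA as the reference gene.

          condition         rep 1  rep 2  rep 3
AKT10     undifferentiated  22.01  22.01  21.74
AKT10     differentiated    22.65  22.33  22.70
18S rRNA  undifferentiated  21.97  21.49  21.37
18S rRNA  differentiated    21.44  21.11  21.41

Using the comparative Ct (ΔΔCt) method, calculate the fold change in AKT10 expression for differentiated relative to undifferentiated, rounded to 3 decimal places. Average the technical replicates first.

0.525

Mean Ct: AKT10 undifferentiated 21.920; AKT10 differentiated 22.560; 18S rRNA undifferentiated 21.610; 18S rRNA differentiated 21.320
ΔCt(undifferentiated) = 21.920 − 21.610 = 0.310
ΔCt(differentiated) = 22.560 − 21.320 = 1.240
ΔΔCt = 1.240 − 0.310 = 0.930
Fold change = 2^(−0.930) = 0.5249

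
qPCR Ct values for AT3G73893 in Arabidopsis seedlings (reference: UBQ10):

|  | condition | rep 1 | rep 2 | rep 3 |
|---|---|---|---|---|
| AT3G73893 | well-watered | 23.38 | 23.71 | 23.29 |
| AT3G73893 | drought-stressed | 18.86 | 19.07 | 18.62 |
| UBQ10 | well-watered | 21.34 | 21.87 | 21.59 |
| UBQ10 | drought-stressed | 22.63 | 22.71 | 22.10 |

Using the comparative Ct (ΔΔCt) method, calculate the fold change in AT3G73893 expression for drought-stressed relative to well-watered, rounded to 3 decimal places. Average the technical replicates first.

44.942

Mean Ct: AT3G73893 well-watered 23.460; AT3G73893 drought-stressed 18.850; UBQ10 well-watered 21.600; UBQ10 drought-stressed 22.480
ΔCt(well-watered) = 23.460 − 21.600 = 1.860
ΔCt(drought-stressed) = 18.850 − 22.480 = -3.630
ΔΔCt = -3.630 − 1.860 = -5.490
Fold change = 2^(−(-5.490)) = 2^5.490 = 44.9422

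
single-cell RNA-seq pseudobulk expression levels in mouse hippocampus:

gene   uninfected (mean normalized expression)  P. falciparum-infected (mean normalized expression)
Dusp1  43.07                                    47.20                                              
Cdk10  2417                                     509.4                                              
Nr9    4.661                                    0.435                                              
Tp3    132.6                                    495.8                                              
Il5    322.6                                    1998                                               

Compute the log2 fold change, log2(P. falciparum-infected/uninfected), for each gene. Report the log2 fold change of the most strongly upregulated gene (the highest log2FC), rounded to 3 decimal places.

2.631

log2(47.20/43.07) = 0.132  (Dusp1)
log2(509.4/2417) = -2.246  (Cdk10)
log2(0.435/4.661) = -3.422  (Nr9)
log2(495.8/132.6) = 1.903  (Tp3)
log2(1998/322.6) = 2.631  (Il5)
Il5 is most strongly upregulated.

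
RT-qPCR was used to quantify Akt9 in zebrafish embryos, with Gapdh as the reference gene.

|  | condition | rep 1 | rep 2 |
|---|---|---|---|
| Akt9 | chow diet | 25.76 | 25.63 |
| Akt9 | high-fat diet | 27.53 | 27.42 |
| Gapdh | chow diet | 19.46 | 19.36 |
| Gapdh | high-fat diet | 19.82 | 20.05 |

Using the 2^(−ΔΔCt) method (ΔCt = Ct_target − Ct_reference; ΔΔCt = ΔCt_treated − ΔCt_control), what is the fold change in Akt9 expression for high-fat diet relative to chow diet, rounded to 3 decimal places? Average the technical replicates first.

Mean Ct: Akt9 chow diet 25.695; Akt9 high-fat diet 27.475; Gapdh chow diet 19.410; Gapdh high-fat diet 19.935
ΔCt(chow diet) = 25.695 − 19.410 = 6.285
ΔCt(high-fat diet) = 27.475 − 19.935 = 7.540
ΔΔCt = 7.540 − 6.285 = 1.255
Fold change = 2^(−1.255) = 0.4190

0.419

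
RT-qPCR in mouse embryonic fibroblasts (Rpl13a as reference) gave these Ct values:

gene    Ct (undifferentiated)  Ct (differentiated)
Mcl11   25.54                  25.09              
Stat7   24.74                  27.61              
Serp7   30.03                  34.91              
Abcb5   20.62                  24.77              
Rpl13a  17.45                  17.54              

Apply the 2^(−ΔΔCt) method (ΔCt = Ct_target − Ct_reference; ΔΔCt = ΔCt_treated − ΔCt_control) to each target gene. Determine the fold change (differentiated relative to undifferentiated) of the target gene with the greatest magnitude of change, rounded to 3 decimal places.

0.036

Mcl11: ΔΔCt = (25.09−17.54) − (25.54−17.45) = 7.55 − 8.09 = -0.54; fold change = 2^0.54 = 1.454
Stat7: ΔΔCt = (27.61−17.54) − (24.74−17.45) = 10.07 − 7.29 = 2.78; fold change = 2^-2.78 = 0.146
Serp7: ΔΔCt = (34.91−17.54) − (30.03−17.45) = 17.37 − 12.58 = 4.79; fold change = 2^-4.79 = 0.036
Abcb5: ΔΔCt = (24.77−17.54) − (20.62−17.45) = 7.23 − 3.17 = 4.06; fold change = 2^-4.06 = 0.060
Serp7 has the largest |ΔΔCt| = 4.79.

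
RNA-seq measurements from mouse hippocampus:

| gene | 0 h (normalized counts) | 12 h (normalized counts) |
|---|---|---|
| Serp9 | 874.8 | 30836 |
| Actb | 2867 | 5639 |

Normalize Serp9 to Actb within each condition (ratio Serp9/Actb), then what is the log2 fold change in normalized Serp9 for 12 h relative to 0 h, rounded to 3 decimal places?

4.164

Serp9/Actb (0 h) = 874.8 / 2867 = 0.30513
Serp9/Actb (12 h) = 30836 / 5639 = 5.4683
Fold change = 5.4683 / 0.30513 = 17.9215
log2(17.9215) = 4.1636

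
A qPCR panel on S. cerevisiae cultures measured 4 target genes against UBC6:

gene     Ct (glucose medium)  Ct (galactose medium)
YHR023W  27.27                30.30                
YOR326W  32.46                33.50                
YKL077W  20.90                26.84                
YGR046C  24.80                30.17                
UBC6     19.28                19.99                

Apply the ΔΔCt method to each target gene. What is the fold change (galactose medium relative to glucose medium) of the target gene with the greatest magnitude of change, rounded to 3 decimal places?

0.027

YHR023W: ΔΔCt = (30.30−19.99) − (27.27−19.28) = 10.31 − 7.99 = 2.32; fold change = 2^-2.32 = 0.200
YOR326W: ΔΔCt = (33.50−19.99) − (32.46−19.28) = 13.51 − 13.18 = 0.33; fold change = 2^-0.33 = 0.796
YKL077W: ΔΔCt = (26.84−19.99) − (20.90−19.28) = 6.85 − 1.62 = 5.23; fold change = 2^-5.23 = 0.027
YGR046C: ΔΔCt = (30.17−19.99) − (24.80−19.28) = 10.18 − 5.52 = 4.66; fold change = 2^-4.66 = 0.040
YKL077W has the largest |ΔΔCt| = 5.23.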